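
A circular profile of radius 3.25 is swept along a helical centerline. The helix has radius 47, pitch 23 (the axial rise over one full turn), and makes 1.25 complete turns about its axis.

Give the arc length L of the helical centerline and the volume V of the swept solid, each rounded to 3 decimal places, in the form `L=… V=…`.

2πR = 2π·47 = 295.309709
per-turn = √(295.309709² + 23²) = √(87207.8245 + 529) = √87736.8245 = 296.204025
L = 1.25 × 296.204025 = 370.255031
V = π·3.25² × L = 33.183072 × 370.255031 = 12286.199514

L=370.255 V=12286.200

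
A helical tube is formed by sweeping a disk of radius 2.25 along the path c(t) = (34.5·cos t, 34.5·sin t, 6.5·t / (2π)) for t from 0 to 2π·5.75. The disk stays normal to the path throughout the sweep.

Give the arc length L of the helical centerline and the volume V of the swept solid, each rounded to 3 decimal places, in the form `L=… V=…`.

2πR = 2π·34.5 = 216.769893
per-turn = √(216.769893² + 6.5²) = √(46989.1866 + 42.25) = √47031.4366 = 216.867325
L = 5.75 × 216.867325 = 1246.987117
V = π·2.25² × L = 15.904313 × 1246.987117 = 19832.473184

L=1246.987 V=19832.473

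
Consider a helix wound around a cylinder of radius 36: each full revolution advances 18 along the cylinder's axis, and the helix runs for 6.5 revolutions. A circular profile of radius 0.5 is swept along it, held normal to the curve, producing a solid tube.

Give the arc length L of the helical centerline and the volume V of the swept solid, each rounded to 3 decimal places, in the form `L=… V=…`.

L=1474.913 V=1158.394

2πR = 2π·36 = 226.194671
per-turn = √(226.194671² + 18²) = √(51164.0292 + 324) = √51488.0292 = 226.909738
L = 6.5 × 226.909738 = 1474.913297
V = π·0.5² × L = 0.785398 × 1474.913297 = 1158.394195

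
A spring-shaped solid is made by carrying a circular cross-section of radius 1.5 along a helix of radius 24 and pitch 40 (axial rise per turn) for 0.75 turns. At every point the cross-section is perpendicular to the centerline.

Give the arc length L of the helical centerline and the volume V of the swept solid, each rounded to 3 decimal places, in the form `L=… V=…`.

2πR = 2π·24 = 150.796447
per-turn = √(150.796447² + 40²) = √(22739.5685 + 1600) = √24339.5685 = 156.011437
L = 0.75 × 156.011437 = 117.008578
V = π·1.5² × L = 7.068583 × 117.008578 = 827.084900

L=117.009 V=827.085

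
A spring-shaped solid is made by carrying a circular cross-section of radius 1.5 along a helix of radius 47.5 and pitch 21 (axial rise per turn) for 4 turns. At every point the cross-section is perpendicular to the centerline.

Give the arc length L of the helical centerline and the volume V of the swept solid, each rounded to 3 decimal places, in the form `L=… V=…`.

2πR = 2π·47.5 = 298.451302
per-turn = √(298.451302² + 21²) = √(89073.1797 + 441) = √89514.1797 = 299.189204
L = 4 × 299.189204 = 1196.756816
V = π·1.5² × L = 7.068583 × 1196.756816 = 8459.375445

L=1196.757 V=8459.375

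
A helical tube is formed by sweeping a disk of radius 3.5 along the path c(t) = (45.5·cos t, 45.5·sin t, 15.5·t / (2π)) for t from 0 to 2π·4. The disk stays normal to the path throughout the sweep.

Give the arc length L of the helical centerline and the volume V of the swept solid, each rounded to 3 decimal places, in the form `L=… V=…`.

L=1145.219 V=44073.201

2πR = 2π·45.5 = 285.884931
per-turn = √(285.884931² + 15.5²) = √(81730.1940 + 240.25) = √81970.4440 = 286.304810
L = 4 × 286.304810 = 1145.219239
V = π·3.5² × L = 38.484510 × 1145.219239 = 44073.201252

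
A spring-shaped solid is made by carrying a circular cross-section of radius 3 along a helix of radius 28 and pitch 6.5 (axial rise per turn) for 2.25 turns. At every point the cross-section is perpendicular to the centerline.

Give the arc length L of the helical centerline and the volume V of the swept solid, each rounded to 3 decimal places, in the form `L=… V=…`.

L=396.111 V=11199.768

2πR = 2π·28 = 175.929189
per-turn = √(175.929189² + 6.5²) = √(30951.0794 + 42.25) = √30993.3294 = 176.049224
L = 2.25 × 176.049224 = 396.110755
V = π·3² × L = 28.274334 × 396.110755 = 11199.767737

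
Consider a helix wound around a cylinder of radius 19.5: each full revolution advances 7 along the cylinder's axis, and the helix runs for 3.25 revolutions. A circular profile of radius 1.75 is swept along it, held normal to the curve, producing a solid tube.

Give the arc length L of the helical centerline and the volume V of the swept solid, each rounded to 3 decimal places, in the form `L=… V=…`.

2πR = 2π·19.5 = 122.522113
per-turn = √(122.522113² + 7²) = √(15011.6683 + 49) = √15060.6683 = 122.721914
L = 3.25 × 122.721914 = 398.846222
V = π·1.75² × L = 9.621128 × 398.846222 = 3837.350356

L=398.846 V=3837.350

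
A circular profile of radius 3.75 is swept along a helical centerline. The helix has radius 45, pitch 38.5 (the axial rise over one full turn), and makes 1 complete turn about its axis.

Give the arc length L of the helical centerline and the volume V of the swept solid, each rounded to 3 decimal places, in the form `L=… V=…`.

2πR = 2π·45 = 282.743339
per-turn = √(282.743339² + 38.5²) = √(79943.7956 + 1482.25) = √81426.0456 = 285.352494
L = 1 × 285.352494 = 285.352494
V = π·3.75² × L = 44.178647 × 285.352494 = 12606.487001

L=285.352 V=12606.487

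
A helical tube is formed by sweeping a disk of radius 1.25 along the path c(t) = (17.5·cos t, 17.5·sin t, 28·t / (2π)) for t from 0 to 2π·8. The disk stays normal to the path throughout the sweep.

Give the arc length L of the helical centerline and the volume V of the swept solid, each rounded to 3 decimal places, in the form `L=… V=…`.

L=907.719 V=4455.753

2πR = 2π·17.5 = 109.955743
per-turn = √(109.955743² + 28²) = √(12090.2654 + 784) = √12874.2654 = 113.464820
L = 8 × 113.464820 = 907.718560
V = π·1.25² × L = 4.908739 × 907.718560 = 4455.753064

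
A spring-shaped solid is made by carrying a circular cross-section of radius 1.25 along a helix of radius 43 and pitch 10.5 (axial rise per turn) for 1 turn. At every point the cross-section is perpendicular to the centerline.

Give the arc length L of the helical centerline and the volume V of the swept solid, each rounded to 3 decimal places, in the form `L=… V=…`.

L=270.381 V=1327.229

2πR = 2π·43 = 270.176968
per-turn = √(270.176968² + 10.5²) = √(72995.5942 + 110.25) = √73105.8442 = 270.380924
L = 1 × 270.380924 = 270.380924
V = π·1.25² × L = 4.908739 × 270.380924 = 1327.229258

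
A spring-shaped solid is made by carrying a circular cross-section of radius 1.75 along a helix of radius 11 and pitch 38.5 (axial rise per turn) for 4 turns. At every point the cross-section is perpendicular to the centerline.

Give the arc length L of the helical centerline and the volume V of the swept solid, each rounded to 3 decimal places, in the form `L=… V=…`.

L=316.459 V=3044.691

2πR = 2π·11 = 69.115038
per-turn = √(69.115038² + 38.5²) = √(4776.8885 + 1482.25) = √6259.1385 = 79.114718
L = 4 × 79.114718 = 316.458870
V = π·1.75² × L = 9.621128 × 316.458870 = 3044.691139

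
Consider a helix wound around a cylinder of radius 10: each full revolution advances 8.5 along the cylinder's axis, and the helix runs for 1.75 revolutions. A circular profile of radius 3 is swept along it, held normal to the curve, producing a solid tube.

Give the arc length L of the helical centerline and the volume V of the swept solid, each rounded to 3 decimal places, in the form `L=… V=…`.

2πR = 2π·10 = 62.831853
per-turn = √(62.831853² + 8.5²) = √(3947.8418 + 72.25) = √4020.0918 = 63.404194
L = 1.75 × 63.404194 = 110.957339
V = π·3² × L = 28.274334 × 110.957339 = 3137.244842

L=110.957 V=3137.245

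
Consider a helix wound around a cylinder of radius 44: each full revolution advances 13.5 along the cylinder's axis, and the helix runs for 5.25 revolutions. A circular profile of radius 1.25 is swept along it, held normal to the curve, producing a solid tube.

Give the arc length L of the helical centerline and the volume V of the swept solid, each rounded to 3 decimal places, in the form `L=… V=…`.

L=1453.145 V=7133.110

2πR = 2π·44 = 276.460154
per-turn = √(276.460154² + 13.5²) = √(76430.2165 + 182.25) = √76612.4665 = 276.789571
L = 5.25 × 276.789571 = 1453.145246
V = π·1.25² × L = 4.908739 × 1453.145246 = 7133.110048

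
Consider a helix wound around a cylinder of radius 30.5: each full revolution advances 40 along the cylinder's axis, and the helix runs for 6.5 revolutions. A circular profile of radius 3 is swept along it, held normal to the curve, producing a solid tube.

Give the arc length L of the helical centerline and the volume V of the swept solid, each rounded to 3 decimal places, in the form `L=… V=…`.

L=1272.487 V=35978.717

2πR = 2π·30.5 = 191.637152
per-turn = √(191.637152² + 40²) = √(36724.7980 + 1600) = √38324.7980 = 195.767204
L = 6.5 × 195.767204 = 1272.486823
V = π·3² × L = 28.274334 × 1272.486823 = 35978.717292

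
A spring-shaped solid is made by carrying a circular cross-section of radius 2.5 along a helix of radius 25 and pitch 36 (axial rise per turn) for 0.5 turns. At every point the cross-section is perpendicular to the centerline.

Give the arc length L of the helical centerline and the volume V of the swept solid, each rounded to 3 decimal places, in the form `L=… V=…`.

2πR = 2π·25 = 157.079633
per-turn = √(157.079633² + 36²) = √(24674.0110 + 1296) = √25970.0110 = 161.152136
L = 0.5 × 161.152136 = 80.576068
V = π·2.5² × L = 19.634954 × 80.576068 = 1582.107398

L=80.576 V=1582.107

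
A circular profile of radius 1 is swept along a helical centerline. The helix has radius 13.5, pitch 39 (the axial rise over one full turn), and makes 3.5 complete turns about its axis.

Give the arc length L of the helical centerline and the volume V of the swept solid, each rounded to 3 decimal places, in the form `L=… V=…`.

L=326.757 V=1026.538

2πR = 2π·13.5 = 84.823002
per-turn = √(84.823002² + 39²) = √(7194.9416 + 1521) = √8715.9416 = 93.359207
L = 3.5 × 93.359207 = 326.757226
V = π·1² × L = 3.141593 × 326.757226 = 1026.538101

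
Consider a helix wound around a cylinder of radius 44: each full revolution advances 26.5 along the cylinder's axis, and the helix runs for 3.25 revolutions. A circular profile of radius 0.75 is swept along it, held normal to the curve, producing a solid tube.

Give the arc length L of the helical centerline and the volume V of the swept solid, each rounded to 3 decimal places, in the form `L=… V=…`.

L=902.614 V=1595.050

2πR = 2π·44 = 276.460154
per-turn = √(276.460154² + 26.5²) = √(76430.2165 + 702.25) = √77132.4665 = 277.727324
L = 3.25 × 277.727324 = 902.613803
V = π·0.75² × L = 1.767146 × 902.613803 = 1595.050252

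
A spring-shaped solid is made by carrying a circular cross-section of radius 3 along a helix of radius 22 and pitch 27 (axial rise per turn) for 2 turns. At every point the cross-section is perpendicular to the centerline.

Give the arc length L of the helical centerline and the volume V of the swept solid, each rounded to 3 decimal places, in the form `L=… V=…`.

2πR = 2π·22 = 138.230077
per-turn = √(138.230077² + 27²) = √(19107.5541 + 729) = √19836.5541 = 140.842302
L = 2 × 140.842302 = 281.684605
V = π·3² × L = 28.274334 × 281.684605 = 7964.444561

L=281.685 V=7964.445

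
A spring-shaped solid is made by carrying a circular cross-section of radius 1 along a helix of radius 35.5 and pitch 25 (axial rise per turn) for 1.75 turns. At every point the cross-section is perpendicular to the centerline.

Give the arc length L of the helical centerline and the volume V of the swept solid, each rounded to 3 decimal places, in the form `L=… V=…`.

2πR = 2π·35.5 = 223.053078
per-turn = √(223.053078² + 25²) = √(49752.6758 + 625) = √50377.6758 = 224.449718
L = 1.75 × 224.449718 = 392.787006
V = π·1² × L = 3.141593 × 392.787006 = 1233.976773

L=392.787 V=1233.977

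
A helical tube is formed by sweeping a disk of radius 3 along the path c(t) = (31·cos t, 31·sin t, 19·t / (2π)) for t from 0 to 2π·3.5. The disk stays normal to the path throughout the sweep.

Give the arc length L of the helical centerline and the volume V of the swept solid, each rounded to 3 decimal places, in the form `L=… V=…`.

2πR = 2π·31 = 194.778745
per-turn = √(194.778745² + 19²) = √(37938.7593 + 361) = √38299.7593 = 195.703243
L = 3.5 × 195.703243 = 684.961350
V = π·3² × L = 28.274334 × 684.961350 = 19366.825920

L=684.961 V=19366.826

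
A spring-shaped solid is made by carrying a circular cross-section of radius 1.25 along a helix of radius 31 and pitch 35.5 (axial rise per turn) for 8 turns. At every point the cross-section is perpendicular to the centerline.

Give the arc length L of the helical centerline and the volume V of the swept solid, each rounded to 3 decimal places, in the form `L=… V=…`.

2πR = 2π·31 = 194.778745
per-turn = √(194.778745² + 35.5²) = √(37938.7593 + 1260.25) = √39199.0093 = 197.987397
L = 8 × 197.987397 = 1583.899175
V = π·1.25² × L = 4.908739 × 1583.899175 = 7774.946894

L=1583.899 V=7774.947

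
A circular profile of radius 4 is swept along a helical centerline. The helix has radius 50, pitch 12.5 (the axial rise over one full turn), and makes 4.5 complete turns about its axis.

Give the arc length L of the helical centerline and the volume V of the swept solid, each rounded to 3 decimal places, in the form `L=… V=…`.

L=1414.835 V=71117.379

2πR = 2π·50 = 314.159265
per-turn = √(314.159265² + 12.5²) = √(98696.0440 + 156.25) = √98852.2940 = 314.407847
L = 4.5 × 314.407847 = 1414.835310
V = π·4² × L = 50.265482 × 1414.835310 = 71117.379442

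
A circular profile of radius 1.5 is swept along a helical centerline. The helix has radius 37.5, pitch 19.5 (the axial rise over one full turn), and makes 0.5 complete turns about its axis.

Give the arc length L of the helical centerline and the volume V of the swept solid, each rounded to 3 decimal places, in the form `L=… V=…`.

L=118.212 V=835.595

2πR = 2π·37.5 = 235.619449
per-turn = √(235.619449² + 19.5²) = √(55516.5248 + 380.25) = √55896.7748 = 236.424988
L = 0.5 × 236.424988 = 118.212494
V = π·1.5² × L = 7.068583 × 118.212494 = 835.594880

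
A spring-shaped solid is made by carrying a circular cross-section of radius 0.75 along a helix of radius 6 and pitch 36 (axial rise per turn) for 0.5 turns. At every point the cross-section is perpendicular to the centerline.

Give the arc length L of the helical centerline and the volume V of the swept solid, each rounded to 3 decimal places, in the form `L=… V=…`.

2πR = 2π·6 = 37.699112
per-turn = √(37.699112² + 36²) = √(1421.2230 + 1296) = √2717.2230 = 52.126989
L = 0.5 × 52.126989 = 26.063495
V = π·0.75² × L = 1.767146 × 26.063495 = 46.057997

L=26.063 V=46.058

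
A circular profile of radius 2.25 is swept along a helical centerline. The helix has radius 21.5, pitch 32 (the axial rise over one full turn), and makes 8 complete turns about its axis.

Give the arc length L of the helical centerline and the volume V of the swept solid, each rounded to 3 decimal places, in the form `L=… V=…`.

L=1110.615 V=17663.567

2πR = 2π·21.5 = 135.088484
per-turn = √(135.088484² + 32²) = √(18248.8985 + 1024) = √19272.8985 = 138.826865
L = 8 × 138.826865 = 1110.614923
V = π·2.25² × L = 15.904313 × 1110.614923 = 17663.567140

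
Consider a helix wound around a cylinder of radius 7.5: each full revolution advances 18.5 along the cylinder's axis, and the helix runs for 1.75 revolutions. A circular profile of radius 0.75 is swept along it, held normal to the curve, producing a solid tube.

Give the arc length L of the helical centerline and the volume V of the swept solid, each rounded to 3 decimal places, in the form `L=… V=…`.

2πR = 2π·7.5 = 47.123890
per-turn = √(47.123890² + 18.5²) = √(2220.6610 + 342.25) = √2562.9110 = 50.625201
L = 1.75 × 50.625201 = 88.594102
V = π·0.75² × L = 1.767146 × 88.594102 = 156.558701

L=88.594 V=156.559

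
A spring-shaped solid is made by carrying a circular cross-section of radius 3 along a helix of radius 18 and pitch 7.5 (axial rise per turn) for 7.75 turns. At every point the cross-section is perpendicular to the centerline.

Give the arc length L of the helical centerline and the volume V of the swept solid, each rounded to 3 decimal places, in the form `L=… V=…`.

2πR = 2π·18 = 113.097336
per-turn = √(113.097336² + 7.5²) = √(12791.0073 + 56.25) = √12847.2573 = 113.345742
L = 7.75 × 113.345742 = 878.429503
V = π·3² × L = 28.274334 × 878.429503 = 24837.009061

L=878.430 V=24837.009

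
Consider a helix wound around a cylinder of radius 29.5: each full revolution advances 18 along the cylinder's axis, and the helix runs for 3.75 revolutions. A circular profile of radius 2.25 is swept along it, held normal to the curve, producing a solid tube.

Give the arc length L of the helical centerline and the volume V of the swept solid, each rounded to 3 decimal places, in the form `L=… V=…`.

L=698.347 V=11106.732

2πR = 2π·29.5 = 185.353967
per-turn = √(185.353967² + 18²) = √(34356.0929 + 324) = √34680.0929 = 186.225919
L = 3.75 × 186.225919 = 698.347196
V = π·2.25² × L = 15.904313 × 698.347196 = 11106.732260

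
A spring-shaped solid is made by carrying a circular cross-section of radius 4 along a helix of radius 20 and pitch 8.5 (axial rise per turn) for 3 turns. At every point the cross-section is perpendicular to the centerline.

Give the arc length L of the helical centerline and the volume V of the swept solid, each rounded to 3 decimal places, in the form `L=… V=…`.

L=377.853 V=18992.941

2πR = 2π·20 = 125.663706
per-turn = √(125.663706² + 8.5²) = √(15791.3670 + 72.25) = √15863.6170 = 125.950852
L = 3 × 125.950852 = 377.852555
V = π·4² × L = 50.265482 × 377.852555 = 18992.940979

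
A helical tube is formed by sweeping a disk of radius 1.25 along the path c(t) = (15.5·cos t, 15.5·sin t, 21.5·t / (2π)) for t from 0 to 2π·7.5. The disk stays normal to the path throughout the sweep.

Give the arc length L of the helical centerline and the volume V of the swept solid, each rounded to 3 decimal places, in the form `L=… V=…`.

2πR = 2π·15.5 = 97.389372
per-turn = √(97.389372² + 21.5²) = √(9484.6898 + 462.25) = √9946.9398 = 99.734346
L = 7.5 × 99.734346 = 748.007597
V = π·1.25² × L = 4.908739 × 748.007597 = 3671.773706

L=748.008 V=3671.774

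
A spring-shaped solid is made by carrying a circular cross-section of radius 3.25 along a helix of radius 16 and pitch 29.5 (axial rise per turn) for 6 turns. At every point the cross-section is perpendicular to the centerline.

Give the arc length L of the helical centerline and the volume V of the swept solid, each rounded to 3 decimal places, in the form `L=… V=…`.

2πR = 2π·16 = 100.530965
per-turn = √(100.530965² + 29.5²) = √(10106.4749 + 870.25) = √10976.7249 = 104.769866
L = 6 × 104.769866 = 628.619198
V = π·3.25² × L = 33.183072 × 628.619198 = 20859.516376

L=628.619 V=20859.516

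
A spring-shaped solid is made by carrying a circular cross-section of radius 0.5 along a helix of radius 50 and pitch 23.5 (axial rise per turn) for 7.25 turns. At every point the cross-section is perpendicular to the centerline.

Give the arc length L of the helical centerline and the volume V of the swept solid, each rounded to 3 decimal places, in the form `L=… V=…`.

L=2284.018 V=1793.864

2πR = 2π·50 = 314.159265
per-turn = √(314.159265² + 23.5²) = √(98696.0440 + 552.25) = √99248.2940 = 315.036972
L = 7.25 × 315.036972 = 2284.018050
V = π·0.5² × L = 0.785398 × 2284.018050 = 1793.863582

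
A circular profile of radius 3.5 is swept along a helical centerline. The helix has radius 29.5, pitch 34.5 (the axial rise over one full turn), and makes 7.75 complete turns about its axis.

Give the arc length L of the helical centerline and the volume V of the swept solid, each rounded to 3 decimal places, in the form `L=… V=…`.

L=1461.165 V=56232.207

2πR = 2π·29.5 = 185.353967
per-turn = √(185.353967² + 34.5²) = √(34356.0929 + 1190.25) = √35546.3429 = 188.537378
L = 7.75 × 188.537378 = 1461.164680
V = π·3.5² × L = 38.484510 × 1461.164680 = 56232.206743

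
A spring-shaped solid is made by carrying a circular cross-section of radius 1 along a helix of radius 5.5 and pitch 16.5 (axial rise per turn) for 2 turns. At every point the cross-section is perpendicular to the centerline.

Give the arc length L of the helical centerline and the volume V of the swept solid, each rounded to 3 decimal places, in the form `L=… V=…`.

L=76.589 V=240.612

2πR = 2π·5.5 = 34.557519
per-turn = √(34.557519² + 16.5²) = √(1194.2221 + 272.25) = √1466.4721 = 38.294544
L = 2 × 38.294544 = 76.589089
V = π·1² × L = 3.141593 × 76.589089 = 240.611719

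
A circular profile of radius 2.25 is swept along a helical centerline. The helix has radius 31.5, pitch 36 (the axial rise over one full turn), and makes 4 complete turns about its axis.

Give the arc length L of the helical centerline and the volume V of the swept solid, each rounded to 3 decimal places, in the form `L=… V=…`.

L=804.671 V=12797.739

2πR = 2π·31.5 = 197.920337
per-turn = √(197.920337² + 36²) = √(39172.4599 + 1296) = √40468.4599 = 201.167741
L = 4 × 201.167741 = 804.670962
V = π·2.25² × L = 15.904313 × 804.670962 = 12797.738696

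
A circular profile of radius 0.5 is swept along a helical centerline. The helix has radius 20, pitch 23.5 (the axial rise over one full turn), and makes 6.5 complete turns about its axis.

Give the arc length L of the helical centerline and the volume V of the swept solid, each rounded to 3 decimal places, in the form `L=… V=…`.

L=830.974 V=652.645

2πR = 2π·20 = 125.663706
per-turn = √(125.663706² + 23.5²) = √(15791.3670 + 552.25) = √16343.6170 = 127.842157
L = 6.5 × 127.842157 = 830.974019
V = π·0.5² × L = 0.785398 × 830.974019 = 652.645468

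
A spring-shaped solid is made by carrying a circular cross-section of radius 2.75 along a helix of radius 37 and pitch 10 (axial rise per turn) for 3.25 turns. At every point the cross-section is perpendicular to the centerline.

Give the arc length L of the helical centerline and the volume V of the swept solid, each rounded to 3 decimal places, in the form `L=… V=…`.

2πR = 2π·37 = 232.477856
per-turn = √(232.477856² + 10²) = √(54045.9537 + 100) = √54145.9537 = 232.692831
L = 3.25 × 232.692831 = 756.251701
V = π·2.75² × L = 23.758294 × 756.251701 = 17967.250596

L=756.252 V=17967.251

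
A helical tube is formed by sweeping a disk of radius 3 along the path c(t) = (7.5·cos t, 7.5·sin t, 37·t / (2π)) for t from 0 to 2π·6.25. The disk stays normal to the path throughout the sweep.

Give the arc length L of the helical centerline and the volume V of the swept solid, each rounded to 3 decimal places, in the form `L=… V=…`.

2πR = 2π·7.5 = 47.123890
per-turn = √(47.123890² + 37²) = √(2220.6610 + 1369) = √3589.6610 = 59.913780
L = 6.25 × 59.913780 = 374.461123
V = π·3² × L = 28.274334 × 374.461123 = 10587.638810

L=374.461 V=10587.639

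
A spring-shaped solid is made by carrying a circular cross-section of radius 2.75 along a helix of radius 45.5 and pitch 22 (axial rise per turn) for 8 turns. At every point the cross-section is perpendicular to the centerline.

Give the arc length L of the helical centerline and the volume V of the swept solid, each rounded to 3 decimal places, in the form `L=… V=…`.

2πR = 2π·45.5 = 285.884931
per-turn = √(285.884931² + 22²) = √(81730.1940 + 484) = √82214.1940 = 286.730176
L = 8 × 286.730176 = 2293.841411
V = π·2.75² × L = 23.758294 × 2293.841411 = 54497.759648

L=2293.841 V=54497.760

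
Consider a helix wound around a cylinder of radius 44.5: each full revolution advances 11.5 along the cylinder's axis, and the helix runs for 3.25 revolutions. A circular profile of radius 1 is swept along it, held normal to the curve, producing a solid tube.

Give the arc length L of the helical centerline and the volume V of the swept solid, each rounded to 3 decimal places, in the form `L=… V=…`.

L=909.474 V=2857.197

2πR = 2π·44.5 = 279.601746
per-turn = √(279.601746² + 11.5²) = √(78177.1365 + 132.25) = √78309.3865 = 279.838143
L = 3.25 × 279.838143 = 909.473966
V = π·1² × L = 3.141593 × 909.473966 = 2857.196730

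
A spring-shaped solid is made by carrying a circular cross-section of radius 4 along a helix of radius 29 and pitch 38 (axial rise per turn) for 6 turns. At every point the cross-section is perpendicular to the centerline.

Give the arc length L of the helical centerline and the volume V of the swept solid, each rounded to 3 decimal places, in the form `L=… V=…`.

L=1116.796 V=56136.273

2πR = 2π·29 = 182.212374
per-turn = √(182.212374² + 38²) = √(33201.3492 + 1444) = √34645.3492 = 186.132612
L = 6 × 186.132612 = 1116.795671
V = π·4² × L = 50.265482 × 1116.795671 = 56136.273223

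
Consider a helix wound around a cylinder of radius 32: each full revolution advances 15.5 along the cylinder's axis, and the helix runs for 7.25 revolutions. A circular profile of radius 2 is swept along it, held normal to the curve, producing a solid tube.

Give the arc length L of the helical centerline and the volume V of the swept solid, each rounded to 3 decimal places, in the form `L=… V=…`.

2πR = 2π·32 = 201.061930
per-turn = √(201.061930² + 15.5²) = √(40425.8996 + 240.25) = √40666.1496 = 201.658498
L = 7.25 × 201.658498 = 1462.024107
V = π·2² × L = 12.566371 × 1462.024107 = 18372.336777

L=1462.024 V=18372.337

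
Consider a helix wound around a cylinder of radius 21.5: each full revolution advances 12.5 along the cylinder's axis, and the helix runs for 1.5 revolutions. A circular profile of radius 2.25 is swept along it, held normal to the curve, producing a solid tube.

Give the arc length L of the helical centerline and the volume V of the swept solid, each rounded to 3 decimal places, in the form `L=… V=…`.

L=203.498 V=3236.502

2πR = 2π·21.5 = 135.088484
per-turn = √(135.088484² + 12.5²) = √(18248.8985 + 156.25) = √18405.1485 = 135.665576
L = 1.5 × 135.665576 = 203.498364
V = π·2.25² × L = 15.904313 × 203.498364 = 3236.501639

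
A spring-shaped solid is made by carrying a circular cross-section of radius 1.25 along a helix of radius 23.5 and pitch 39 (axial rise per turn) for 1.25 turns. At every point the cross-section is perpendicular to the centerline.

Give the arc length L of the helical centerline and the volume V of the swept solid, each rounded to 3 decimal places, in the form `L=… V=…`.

2πR = 2π·23.5 = 147.654855
per-turn = √(147.654855² + 39²) = √(21801.9561 + 1521) = √23322.9561 = 152.718552
L = 1.25 × 152.718552 = 190.898190
V = π·1.25² × L = 4.908739 × 190.898190 = 937.069299

L=190.898 V=937.069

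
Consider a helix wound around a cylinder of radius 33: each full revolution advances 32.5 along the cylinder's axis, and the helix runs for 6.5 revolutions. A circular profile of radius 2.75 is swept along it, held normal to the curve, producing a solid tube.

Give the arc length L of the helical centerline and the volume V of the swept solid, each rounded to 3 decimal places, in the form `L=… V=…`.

2πR = 2π·33 = 207.345115
per-turn = √(207.345115² + 32.5²) = √(42991.9968 + 1056.25) = √44048.2468 = 209.876742
L = 6.5 × 209.876742 = 1364.198822
V = π·2.75² × L = 23.758294 × 1364.198822 = 32411.037293

L=1364.199 V=32411.037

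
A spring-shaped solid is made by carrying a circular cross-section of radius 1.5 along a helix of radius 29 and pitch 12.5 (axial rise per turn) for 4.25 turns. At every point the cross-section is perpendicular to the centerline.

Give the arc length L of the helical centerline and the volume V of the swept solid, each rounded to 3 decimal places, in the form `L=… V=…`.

2πR = 2π·29 = 182.212374
per-turn = √(182.212374² + 12.5²) = √(33201.3492 + 156.25) = √33357.5992 = 182.640629
L = 4.25 × 182.640629 = 776.222671
V = π·1.5² × L = 7.068583 × 776.222671 = 5486.794745

L=776.223 V=5486.795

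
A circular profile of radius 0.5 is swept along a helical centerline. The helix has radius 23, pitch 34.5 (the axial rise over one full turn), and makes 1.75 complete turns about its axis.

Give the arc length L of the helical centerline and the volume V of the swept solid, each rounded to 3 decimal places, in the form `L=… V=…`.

2πR = 2π·23 = 144.513262
per-turn = √(144.513262² + 34.5²) = √(20884.0829 + 1190.25) = √22074.3329 = 148.574335
L = 1.75 × 148.574335 = 260.005086
V = π·0.5² × L = 0.785398 × 260.005086 = 204.207517

L=260.005 V=204.208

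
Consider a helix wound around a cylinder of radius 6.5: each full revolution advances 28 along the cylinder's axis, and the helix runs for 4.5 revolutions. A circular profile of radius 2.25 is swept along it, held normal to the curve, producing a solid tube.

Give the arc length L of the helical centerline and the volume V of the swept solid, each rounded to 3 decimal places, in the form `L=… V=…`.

L=222.828 V=3543.924

2πR = 2π·6.5 = 40.840704
per-turn = √(40.840704² + 28²) = √(1667.9631 + 784) = √2451.9631 = 49.517301
L = 4.5 × 49.517301 = 222.827857
V = π·2.25² × L = 15.904313 × 222.827857 = 3543.923933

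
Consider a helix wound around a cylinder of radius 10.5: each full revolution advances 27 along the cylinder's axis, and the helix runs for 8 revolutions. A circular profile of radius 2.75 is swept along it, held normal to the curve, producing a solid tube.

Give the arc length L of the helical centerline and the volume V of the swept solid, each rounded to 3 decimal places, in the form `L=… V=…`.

L=570.277 V=13548.806

2πR = 2π·10.5 = 65.973446
per-turn = √(65.973446² + 27²) = √(4352.4955 + 729) = √5081.4955 = 71.284609
L = 8 × 71.284609 = 570.276875
V = π·2.75² × L = 23.758294 × 570.276875 = 13548.805920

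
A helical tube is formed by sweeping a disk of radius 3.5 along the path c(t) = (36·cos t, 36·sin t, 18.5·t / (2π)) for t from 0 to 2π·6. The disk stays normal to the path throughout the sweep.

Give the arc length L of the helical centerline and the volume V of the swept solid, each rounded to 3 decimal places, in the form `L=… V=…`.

2πR = 2π·36 = 226.194671
per-turn = √(226.194671² + 18.5²) = √(51164.0292 + 342.25) = √51506.2792 = 226.949949
L = 6 × 226.949949 = 1361.699692
V = π·3.5² × L = 38.484510 × 1361.699692 = 52404.345430

L=1361.700 V=52404.345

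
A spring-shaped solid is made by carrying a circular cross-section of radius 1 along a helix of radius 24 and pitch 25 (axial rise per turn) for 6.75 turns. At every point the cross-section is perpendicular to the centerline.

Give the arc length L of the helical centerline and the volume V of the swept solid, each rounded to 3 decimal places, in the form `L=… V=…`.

2πR = 2π·24 = 150.796447
per-turn = √(150.796447² + 25²) = √(22739.5685 + 625) = √23364.5685 = 152.854730
L = 6.75 × 152.854730 = 1031.769429
V = π·1² × L = 3.141593 × 1031.769429 = 3241.399258

L=1031.769 V=3241.399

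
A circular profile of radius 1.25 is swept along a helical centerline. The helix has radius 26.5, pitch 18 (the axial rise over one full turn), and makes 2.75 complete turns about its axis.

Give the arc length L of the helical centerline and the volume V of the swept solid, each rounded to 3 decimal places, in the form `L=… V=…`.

2πR = 2π·26.5 = 166.504411
per-turn = √(166.504411² + 18²) = √(27723.7188 + 324) = √28047.7188 = 167.474532
L = 2.75 × 167.474532 = 460.554962
V = π·1.25² × L = 4.908739 × 460.554962 = 2260.743884

L=460.555 V=2260.744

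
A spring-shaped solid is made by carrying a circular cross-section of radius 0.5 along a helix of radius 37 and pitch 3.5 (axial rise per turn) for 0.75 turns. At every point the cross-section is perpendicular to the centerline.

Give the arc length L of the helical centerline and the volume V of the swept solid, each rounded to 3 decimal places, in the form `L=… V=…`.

2πR = 2π·37 = 232.477856
per-turn = √(232.477856² + 3.5²) = √(54045.9537 + 12.25) = √54058.2037 = 232.504201
L = 0.75 × 232.504201 = 174.378151
V = π·0.5² × L = 0.785398 × 174.378151 = 136.956280

L=174.378 V=136.956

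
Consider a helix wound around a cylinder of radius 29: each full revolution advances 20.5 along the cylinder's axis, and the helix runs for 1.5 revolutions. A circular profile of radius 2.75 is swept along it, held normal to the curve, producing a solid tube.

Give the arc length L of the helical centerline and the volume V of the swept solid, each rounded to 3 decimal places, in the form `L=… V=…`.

L=275.043 V=6534.550

2πR = 2π·29 = 182.212374
per-turn = √(182.212374² + 20.5²) = √(33201.3492 + 420.25) = √33621.5992 = 183.361935
L = 1.5 × 183.361935 = 275.042902
V = π·2.75² × L = 23.758294 × 275.042902 = 6534.550262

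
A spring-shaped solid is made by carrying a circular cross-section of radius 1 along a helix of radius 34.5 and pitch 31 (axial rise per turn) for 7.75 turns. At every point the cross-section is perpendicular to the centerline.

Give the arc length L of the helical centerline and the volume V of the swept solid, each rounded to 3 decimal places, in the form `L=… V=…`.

L=1697.059 V=5331.467

2πR = 2π·34.5 = 216.769893
per-turn = √(216.769893² + 31²) = √(46989.1866 + 961) = √47950.1866 = 218.975310
L = 7.75 × 218.975310 = 1697.058655
V = π·1² × L = 3.141593 × 1697.058655 = 5331.467005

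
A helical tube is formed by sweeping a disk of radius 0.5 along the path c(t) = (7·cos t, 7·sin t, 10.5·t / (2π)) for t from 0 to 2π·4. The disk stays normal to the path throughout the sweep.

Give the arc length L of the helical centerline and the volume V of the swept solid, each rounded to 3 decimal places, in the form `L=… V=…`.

2πR = 2π·7 = 43.982297
per-turn = √(43.982297² + 10.5²) = √(1934.4425 + 110.25) = √2044.6925 = 45.218276
L = 4 × 45.218276 = 180.873103
V = π·0.5² × L = 0.785398 × 180.873103 = 142.057403

L=180.873 V=142.057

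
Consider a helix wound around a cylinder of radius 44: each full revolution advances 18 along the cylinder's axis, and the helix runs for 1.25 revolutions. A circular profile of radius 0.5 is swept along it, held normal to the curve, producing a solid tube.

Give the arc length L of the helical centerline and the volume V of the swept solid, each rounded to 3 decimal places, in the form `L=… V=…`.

2πR = 2π·44 = 276.460154
per-turn = √(276.460154² + 18²) = √(76430.2165 + 324) = √76754.2165 = 277.045513
L = 1.25 × 277.045513 = 346.306892
V = π·0.5² × L = 0.785398 × 346.306892 = 271.988797

L=346.307 V=271.989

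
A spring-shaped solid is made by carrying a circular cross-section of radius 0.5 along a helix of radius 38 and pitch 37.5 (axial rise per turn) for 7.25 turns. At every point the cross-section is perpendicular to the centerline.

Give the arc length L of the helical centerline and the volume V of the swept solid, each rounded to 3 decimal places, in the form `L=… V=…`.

2πR = 2π·38 = 238.761042
per-turn = √(238.761042² + 37.5²) = √(57006.8350 + 1406.25) = √58413.0850 = 241.687991
L = 7.25 × 241.687991 = 1752.237935
V = π·0.5² × L = 0.785398 × 1752.237935 = 1376.204456

L=1752.238 V=1376.204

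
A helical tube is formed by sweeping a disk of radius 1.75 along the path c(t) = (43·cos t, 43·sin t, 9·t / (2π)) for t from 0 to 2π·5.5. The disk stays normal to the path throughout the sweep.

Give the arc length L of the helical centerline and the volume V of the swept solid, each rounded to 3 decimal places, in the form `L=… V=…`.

L=1486.798 V=14304.669

2πR = 2π·43 = 270.176968
per-turn = √(270.176968² + 9²) = √(72995.5942 + 81) = √73076.5942 = 270.326828
L = 5.5 × 270.326828 = 1486.797556
V = π·1.75² × L = 9.621128 × 1486.797556 = 14304.668857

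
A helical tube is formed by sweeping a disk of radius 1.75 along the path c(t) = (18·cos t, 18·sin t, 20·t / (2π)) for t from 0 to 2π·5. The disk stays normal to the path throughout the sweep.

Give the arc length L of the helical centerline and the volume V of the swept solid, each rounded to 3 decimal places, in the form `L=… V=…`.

2πR = 2π·18 = 113.097336
per-turn = √(113.097336² + 20²) = √(12791.0073 + 400) = √13191.0073 = 114.852111
L = 5 × 114.852111 = 574.260553
V = π·1.75² × L = 9.621128 × 574.260553 = 5525.033998

L=574.261 V=5525.034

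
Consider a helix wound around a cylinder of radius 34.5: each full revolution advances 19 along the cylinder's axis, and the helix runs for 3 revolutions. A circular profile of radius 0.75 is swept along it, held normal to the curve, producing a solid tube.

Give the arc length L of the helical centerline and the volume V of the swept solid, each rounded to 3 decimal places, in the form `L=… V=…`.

L=652.803 V=1153.598

2πR = 2π·34.5 = 216.769893
per-turn = √(216.769893² + 19²) = √(46989.1866 + 361) = √47350.1866 = 217.600980
L = 3 × 217.600980 = 652.802940
V = π·0.75² × L = 1.767146 × 652.802940 = 1153.598018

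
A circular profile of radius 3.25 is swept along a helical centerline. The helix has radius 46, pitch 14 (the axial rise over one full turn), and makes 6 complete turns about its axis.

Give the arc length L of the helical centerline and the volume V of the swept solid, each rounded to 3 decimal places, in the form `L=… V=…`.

L=1736.192 V=57612.197

2πR = 2π·46 = 289.026524
per-turn = √(289.026524² + 14²) = √(83536.3317 + 196) = √83732.3317 = 289.365395
L = 6 × 289.365395 = 1736.192368
V = π·3.25² × L = 33.183072 × 1736.192368 = 57612.197061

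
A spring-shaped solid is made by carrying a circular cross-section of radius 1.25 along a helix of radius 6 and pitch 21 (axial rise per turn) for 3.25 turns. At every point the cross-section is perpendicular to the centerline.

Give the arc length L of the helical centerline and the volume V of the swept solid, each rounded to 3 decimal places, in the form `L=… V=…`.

L=140.249 V=688.445

2πR = 2π·6 = 37.699112
per-turn = √(37.699112² + 21²) = √(1421.2230 + 441) = √1862.2230 = 43.153482
L = 3.25 × 43.153482 = 140.248817
V = π·1.25² × L = 4.908739 × 140.248817 = 688.444773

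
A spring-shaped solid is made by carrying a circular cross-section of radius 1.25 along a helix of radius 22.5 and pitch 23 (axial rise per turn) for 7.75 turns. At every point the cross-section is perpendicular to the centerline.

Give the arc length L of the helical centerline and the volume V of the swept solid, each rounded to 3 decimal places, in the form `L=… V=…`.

2πR = 2π·22.5 = 141.371669
per-turn = √(141.371669² + 23²) = √(19985.9489 + 529) = √20514.9489 = 143.230405
L = 7.75 × 143.230405 = 1110.035639
V = π·1.25² × L = 4.908739 × 1110.035639 = 5448.874699

L=1110.036 V=5448.875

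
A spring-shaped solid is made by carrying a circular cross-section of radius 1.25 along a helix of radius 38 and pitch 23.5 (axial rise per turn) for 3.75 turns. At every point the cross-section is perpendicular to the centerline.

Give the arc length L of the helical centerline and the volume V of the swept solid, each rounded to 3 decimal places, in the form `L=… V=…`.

L=899.680 V=4416.295

2πR = 2π·38 = 238.761042
per-turn = √(238.761042² + 23.5²) = √(57006.8350 + 552.25) = √57559.0850 = 239.914745
L = 3.75 × 239.914745 = 899.680295
V = π·1.25² × L = 4.908739 × 899.680295 = 4416.295321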